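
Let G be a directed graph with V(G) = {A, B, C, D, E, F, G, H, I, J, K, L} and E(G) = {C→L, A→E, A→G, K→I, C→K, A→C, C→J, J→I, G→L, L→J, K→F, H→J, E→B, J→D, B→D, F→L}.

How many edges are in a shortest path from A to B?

Distance 0: A.
Distance 1: C, E, G.
Distance 2: B, J, K, L — contains B.

2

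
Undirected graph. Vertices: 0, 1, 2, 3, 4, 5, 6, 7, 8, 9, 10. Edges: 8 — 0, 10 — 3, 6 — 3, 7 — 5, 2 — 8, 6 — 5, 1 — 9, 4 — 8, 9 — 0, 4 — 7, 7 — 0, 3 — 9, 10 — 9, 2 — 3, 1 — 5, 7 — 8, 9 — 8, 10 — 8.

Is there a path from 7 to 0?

Yes

Explore from 7.
Distance 1: reach 0, 4, 5, 8.
Found 0.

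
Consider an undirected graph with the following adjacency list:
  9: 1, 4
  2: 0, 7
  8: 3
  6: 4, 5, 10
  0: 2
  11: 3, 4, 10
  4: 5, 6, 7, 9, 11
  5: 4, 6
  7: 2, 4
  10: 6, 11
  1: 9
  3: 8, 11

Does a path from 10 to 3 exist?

Explore from 10.
Distance 1: reach 6, 11.
Distance 2: reach 3, 4, 5.
Found 3.

Yes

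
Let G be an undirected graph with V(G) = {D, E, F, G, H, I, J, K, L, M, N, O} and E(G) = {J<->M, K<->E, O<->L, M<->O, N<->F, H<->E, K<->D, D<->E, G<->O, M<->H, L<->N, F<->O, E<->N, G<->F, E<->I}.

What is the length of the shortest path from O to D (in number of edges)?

Distance 0: O.
Distance 1: F, G, L, M.
Distance 2: H, J, N.
Distance 3: E.
Distance 4: D, I, K — contains D.

4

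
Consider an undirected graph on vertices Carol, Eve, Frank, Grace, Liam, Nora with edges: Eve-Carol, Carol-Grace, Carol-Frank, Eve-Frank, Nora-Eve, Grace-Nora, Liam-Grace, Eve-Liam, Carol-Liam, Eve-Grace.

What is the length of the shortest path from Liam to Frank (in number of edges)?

2

Distance 0: Liam.
Distance 1: Carol, Eve, Grace.
Distance 2: Frank, Nora — contains Frank.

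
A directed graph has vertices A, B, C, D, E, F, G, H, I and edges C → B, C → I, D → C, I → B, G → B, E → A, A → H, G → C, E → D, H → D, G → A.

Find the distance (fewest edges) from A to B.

4

Distance 0: A.
Distance 1: H.
Distance 2: D.
Distance 3: C.
Distance 4: B, I — contains B.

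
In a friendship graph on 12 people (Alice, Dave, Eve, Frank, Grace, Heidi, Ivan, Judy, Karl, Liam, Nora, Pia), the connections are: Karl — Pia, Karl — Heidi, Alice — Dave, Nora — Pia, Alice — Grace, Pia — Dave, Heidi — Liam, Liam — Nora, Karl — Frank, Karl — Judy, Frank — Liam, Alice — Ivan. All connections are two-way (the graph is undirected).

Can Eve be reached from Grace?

No

Explore from Grace.
Distance 1: reach Alice.
Distance 2: reach Dave, Ivan.
Distance 3: reach Pia.
Distance 4: reach Karl, Nora.
Distance 5: reach Frank, Heidi, Judy, Liam.
The search is exhausted without reaching Eve; it lies in a different component.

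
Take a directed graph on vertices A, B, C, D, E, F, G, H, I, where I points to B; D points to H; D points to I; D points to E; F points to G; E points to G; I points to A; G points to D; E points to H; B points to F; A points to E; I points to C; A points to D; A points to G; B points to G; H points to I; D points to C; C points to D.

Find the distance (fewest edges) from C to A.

3

Distance 0: C.
Distance 1: D.
Distance 2: E, H, I.
Distance 3: A, B, G — contains A.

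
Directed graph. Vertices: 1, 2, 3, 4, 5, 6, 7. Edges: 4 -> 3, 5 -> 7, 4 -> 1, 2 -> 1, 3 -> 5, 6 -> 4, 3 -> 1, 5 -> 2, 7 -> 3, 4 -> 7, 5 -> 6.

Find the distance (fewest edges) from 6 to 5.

3

Distance 0: 6.
Distance 1: 4.
Distance 2: 1, 3, 7.
Distance 3: 5 — contains 5.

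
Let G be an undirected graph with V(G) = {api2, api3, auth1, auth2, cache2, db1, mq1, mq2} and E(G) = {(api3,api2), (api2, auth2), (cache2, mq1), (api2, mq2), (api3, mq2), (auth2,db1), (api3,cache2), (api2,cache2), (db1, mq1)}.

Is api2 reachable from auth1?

No

auth1 has no edges, so nothing is reachable from it.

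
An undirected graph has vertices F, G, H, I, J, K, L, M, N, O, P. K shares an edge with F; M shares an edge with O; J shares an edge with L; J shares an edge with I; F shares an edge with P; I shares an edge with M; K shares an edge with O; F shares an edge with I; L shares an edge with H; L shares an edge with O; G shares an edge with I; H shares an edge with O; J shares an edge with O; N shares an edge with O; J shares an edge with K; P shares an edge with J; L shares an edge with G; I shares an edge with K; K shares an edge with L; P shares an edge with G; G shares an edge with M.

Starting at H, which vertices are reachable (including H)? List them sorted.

Start at H.
Its neighbours: L, O.
Then their neighbours: G, J, K, M, N.
Then next layer: F, I, P.
Every vertex is now reached.

F, G, H, I, J, K, L, M, N, O, P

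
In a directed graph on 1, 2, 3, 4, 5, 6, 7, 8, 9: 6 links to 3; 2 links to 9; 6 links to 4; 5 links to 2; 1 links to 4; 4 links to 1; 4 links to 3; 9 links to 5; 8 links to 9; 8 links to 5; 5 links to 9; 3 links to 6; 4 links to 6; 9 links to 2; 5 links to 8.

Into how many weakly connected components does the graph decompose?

From 1: component {1, 3, 4, 6}.
From 2: component {2, 5, 8, 9}.
From 7: component {7}.
That's 3 components.

3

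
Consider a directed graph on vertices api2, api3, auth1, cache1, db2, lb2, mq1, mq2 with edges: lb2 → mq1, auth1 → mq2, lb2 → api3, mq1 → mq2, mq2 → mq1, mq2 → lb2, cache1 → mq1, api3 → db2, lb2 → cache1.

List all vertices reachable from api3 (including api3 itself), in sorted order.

Start at api3.
Its neighbours: db2.
Nothing further is reachable.

api3, db2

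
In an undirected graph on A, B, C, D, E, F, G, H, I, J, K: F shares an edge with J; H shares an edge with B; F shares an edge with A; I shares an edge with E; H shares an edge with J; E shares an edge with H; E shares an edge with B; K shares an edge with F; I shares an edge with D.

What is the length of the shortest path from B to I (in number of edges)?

2

Distance 0: B.
Distance 1: E, H.
Distance 2: I, J — contains I.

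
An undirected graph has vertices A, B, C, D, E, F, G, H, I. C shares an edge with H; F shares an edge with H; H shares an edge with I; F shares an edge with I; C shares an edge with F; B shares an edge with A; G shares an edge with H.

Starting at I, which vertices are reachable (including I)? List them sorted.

C, F, G, H, I

Start at I.
Its neighbours: F, H.
Then their neighbours: C, G.
Nothing further is reachable.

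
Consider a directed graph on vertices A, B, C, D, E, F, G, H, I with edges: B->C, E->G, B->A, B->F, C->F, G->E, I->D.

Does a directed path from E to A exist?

No

Explore from E.
Distance 1: reach G.
The search from E is exhausted; no directed path reaches A.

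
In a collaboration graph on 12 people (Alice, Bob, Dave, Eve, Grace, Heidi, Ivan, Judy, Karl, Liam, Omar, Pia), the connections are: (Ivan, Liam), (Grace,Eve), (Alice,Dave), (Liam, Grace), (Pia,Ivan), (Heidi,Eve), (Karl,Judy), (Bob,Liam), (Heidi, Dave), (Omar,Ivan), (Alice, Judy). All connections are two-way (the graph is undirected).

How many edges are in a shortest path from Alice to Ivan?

Distance 0: Alice.
Distance 1: Dave, Judy.
Distance 2: Heidi, Karl.
Distance 3: Eve.
Distance 4: Grace.
Distance 5: Liam.
Distance 6: Bob, Ivan — contains Ivan.

6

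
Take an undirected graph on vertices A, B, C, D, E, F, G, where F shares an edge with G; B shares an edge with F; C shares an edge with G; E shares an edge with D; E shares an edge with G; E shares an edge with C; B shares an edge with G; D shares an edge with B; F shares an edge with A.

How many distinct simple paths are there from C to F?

7

C–E–D–B–F
C–E–D–B–G–F
C–E–G–B–F
C–E–G–F
C–G–B–F
C–G–E–D–B–F
C–G–F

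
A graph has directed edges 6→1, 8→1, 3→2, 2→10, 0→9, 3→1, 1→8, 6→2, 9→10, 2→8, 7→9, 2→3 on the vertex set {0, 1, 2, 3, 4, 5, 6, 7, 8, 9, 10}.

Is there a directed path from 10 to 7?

No

10 has no outgoing edges, so nothing is reachable from it.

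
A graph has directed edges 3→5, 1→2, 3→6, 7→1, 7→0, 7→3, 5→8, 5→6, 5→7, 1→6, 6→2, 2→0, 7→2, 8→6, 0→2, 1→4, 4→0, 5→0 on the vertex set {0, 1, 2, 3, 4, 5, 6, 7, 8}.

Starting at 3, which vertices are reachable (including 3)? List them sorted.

0, 1, 2, 3, 4, 5, 6, 7, 8

Start at 3.
Its neighbours: 5, 6.
Then their neighbours: 0, 2, 7, 8.
Then next layer: 1.
Then next layer: 4.
Every vertex is now reached.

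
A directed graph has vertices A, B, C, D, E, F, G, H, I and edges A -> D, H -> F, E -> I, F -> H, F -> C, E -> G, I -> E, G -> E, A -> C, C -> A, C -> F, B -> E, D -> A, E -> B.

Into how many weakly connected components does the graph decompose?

From A: component {A, C, D, F, H}.
From B: component {B, E, G, I}.
That's 2 components.

2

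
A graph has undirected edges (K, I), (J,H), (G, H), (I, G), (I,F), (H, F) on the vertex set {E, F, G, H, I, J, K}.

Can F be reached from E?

E has no edges, so nothing is reachable from it.

No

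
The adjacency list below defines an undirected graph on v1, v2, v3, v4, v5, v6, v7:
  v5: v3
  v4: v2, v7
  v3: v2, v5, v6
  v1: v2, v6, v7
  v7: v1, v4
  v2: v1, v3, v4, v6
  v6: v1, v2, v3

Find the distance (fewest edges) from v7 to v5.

Distance 0: v7.
Distance 1: v1, v4.
Distance 2: v2, v6.
Distance 3: v3.
Distance 4: v5 — contains v5.

4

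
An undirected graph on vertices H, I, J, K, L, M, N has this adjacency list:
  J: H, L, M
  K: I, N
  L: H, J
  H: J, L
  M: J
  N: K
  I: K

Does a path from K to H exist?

No

Explore from K.
Distance 1: reach I, N.
The search is exhausted without reaching H; it lies in a different component.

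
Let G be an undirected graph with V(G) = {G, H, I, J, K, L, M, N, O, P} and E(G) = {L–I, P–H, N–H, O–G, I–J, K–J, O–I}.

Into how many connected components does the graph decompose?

3

From G: component {G, I, J, K, L, O}.
From H: component {H, N, P}.
From M: component {M}.
That's 3 components.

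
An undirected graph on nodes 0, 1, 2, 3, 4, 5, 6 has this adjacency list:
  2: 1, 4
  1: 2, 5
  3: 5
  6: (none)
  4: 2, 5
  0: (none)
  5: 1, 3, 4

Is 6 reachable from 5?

Explore from 5.
Distance 1: reach 1, 3, 4.
Distance 2: reach 2.
The search is exhausted without reaching 6; it lies in a different component.

No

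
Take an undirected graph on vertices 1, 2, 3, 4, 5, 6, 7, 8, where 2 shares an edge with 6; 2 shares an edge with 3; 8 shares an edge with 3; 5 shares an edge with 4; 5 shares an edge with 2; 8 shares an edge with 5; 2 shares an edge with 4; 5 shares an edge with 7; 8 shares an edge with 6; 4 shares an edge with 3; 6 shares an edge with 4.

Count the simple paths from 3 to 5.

3–2–4–5
3–2–4–6–8–5
3–2–5
3–2–6–4–5
3–2–6–8–5
3–4–2–5
3–4–2–6–8–5
3–4–5
3–4–6–2–5
3–4–6–8–5
3–8–5
3–8–6–2–4–5
3–8–6–2–5
3–8–6–4–2–5
3–8–6–4–5

15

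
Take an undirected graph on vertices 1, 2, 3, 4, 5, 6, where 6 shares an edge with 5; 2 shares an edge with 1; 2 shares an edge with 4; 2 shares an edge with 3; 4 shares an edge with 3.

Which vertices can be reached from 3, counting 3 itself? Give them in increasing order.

1, 2, 3, 4

Start at 3.
Its neighbours: 2, 4.
Then their neighbours: 1.
Nothing further is reachable.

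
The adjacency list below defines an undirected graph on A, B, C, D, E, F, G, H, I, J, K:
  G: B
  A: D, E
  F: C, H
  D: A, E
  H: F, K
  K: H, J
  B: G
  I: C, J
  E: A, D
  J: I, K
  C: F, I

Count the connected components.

3

From A: component {A, D, E}.
From B: component {B, G}.
From C: component {C, F, H, I, J, K}.
That's 3 components.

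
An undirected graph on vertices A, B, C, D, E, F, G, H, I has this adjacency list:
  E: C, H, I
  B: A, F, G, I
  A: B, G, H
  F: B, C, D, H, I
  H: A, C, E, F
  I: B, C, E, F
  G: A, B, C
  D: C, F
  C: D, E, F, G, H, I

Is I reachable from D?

Explore from D.
Distance 1: reach C, F.
Distance 2: reach B, E, G, H, I.
Found I.

Yes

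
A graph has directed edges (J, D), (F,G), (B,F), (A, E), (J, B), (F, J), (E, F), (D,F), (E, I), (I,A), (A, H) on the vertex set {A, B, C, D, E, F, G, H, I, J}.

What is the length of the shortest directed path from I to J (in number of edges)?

Distance 0: I.
Distance 1: A.
Distance 2: E, H.
Distance 3: F.
Distance 4: G, J — contains J.

4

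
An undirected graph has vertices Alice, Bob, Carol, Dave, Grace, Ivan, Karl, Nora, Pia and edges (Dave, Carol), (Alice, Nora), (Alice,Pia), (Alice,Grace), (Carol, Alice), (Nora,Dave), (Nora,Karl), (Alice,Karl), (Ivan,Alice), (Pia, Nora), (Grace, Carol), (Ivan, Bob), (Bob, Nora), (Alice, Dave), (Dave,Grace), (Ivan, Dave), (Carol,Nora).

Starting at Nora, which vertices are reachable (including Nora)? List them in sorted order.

Alice, Bob, Carol, Dave, Grace, Ivan, Karl, Nora, Pia

Start at Nora.
Its neighbours: Alice, Bob, Carol, Dave, Karl, Pia.
Then their neighbours: Grace, Ivan.
Every vertex is now reached.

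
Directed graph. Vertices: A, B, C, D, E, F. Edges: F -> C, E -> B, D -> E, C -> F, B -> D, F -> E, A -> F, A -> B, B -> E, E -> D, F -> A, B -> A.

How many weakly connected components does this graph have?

From A: component {A, B, C, D, E, F}.
That's 1 component.

1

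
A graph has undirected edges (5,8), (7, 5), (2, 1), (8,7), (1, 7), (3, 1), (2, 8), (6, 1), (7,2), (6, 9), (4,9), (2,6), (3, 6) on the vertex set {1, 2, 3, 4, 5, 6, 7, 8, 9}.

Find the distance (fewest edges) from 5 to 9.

Distance 0: 5.
Distance 1: 7, 8.
Distance 2: 1, 2.
Distance 3: 3, 6.
Distance 4: 9 — contains 9.

4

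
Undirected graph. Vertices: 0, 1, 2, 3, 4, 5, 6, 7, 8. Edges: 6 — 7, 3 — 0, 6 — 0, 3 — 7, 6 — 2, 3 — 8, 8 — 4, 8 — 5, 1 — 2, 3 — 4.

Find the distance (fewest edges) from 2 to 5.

5

Distance 0: 2.
Distance 1: 1, 6.
Distance 2: 0, 7.
Distance 3: 3.
Distance 4: 4, 8.
Distance 5: 5 — contains 5.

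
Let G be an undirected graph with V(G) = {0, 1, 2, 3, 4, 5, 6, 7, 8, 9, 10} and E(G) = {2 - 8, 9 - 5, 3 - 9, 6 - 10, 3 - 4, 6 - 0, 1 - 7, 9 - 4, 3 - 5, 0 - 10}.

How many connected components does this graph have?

From 0: component {0, 6, 10}.
From 1: component {1, 7}.
From 2: component {2, 8}.
From 3: component {3, 4, 5, 9}.
That's 4 components.

4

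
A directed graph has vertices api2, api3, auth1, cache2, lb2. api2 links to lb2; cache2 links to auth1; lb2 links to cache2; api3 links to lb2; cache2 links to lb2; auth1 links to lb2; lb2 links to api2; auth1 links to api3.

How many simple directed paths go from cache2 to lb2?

cache2→auth1→api3→lb2
cache2→auth1→lb2
cache2→lb2

3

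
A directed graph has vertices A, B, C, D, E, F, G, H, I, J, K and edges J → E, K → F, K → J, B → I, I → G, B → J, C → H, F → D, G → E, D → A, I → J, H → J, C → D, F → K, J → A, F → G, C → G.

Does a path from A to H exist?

A has no outgoing edges, so nothing is reachable from it.

No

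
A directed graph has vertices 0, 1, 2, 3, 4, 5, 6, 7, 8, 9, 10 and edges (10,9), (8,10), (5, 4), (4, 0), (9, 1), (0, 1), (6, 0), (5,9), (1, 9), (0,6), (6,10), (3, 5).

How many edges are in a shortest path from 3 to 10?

5

Distance 0: 3.
Distance 1: 5.
Distance 2: 4, 9.
Distance 3: 0, 1.
Distance 4: 6.
Distance 5: 10 — contains 10.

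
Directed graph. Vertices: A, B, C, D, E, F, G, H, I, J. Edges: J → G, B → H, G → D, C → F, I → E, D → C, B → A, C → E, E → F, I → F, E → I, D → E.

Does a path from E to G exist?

Explore from E.
Distance 1: reach F, I.
The search from E is exhausted; no directed path reaches G.

No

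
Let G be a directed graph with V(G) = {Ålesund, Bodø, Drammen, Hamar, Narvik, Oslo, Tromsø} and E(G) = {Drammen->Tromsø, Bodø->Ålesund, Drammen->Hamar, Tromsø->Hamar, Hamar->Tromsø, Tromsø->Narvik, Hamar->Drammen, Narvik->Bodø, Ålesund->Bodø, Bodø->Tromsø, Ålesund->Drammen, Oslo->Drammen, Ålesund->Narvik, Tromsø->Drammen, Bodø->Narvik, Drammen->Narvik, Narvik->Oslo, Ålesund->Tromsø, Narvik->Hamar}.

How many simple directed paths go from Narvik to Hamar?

9

Narvik→Bodø→Ålesund→Drammen→Hamar
Narvik→Bodø→Ålesund→Drammen→Tromsø→Hamar
Narvik→Bodø→Ålesund→Tromsø→Drammen→Hamar
Narvik→Bodø→Ålesund→Tromsø→Hamar
Narvik→Bodø→Tromsø→Drammen→Hamar
Narvik→Bodø→Tromsø→Hamar
Narvik→Hamar
Narvik→Oslo→Drammen→Hamar
Narvik→Oslo→Drammen→Tromsø→Hamar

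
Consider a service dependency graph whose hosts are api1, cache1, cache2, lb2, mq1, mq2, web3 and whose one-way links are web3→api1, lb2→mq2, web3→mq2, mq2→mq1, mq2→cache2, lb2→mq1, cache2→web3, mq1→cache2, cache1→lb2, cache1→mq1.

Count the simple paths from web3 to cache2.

web3→mq2→cache2
web3→mq2→mq1→cache2

2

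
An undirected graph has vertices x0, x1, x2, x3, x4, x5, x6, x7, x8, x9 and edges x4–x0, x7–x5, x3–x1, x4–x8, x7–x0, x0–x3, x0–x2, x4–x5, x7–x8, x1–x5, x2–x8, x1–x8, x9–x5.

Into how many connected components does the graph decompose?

From x0: component {x0, x1, x2, x3, x4, x5, x7, x8, x9}.
From x6: component {x6}.
That's 2 components.

2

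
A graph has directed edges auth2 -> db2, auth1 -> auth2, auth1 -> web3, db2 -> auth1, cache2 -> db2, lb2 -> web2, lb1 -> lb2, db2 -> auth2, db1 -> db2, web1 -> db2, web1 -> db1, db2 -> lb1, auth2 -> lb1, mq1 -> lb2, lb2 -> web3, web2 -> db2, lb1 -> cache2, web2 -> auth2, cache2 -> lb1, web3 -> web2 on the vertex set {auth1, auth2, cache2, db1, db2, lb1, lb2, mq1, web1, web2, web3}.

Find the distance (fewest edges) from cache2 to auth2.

2

Distance 0: cache2.
Distance 1: db2, lb1.
Distance 2: auth1, auth2, lb2 — contains auth2.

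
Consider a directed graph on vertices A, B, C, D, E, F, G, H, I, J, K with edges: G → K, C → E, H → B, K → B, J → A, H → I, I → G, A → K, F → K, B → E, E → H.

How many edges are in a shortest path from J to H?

5

Distance 0: J.
Distance 1: A.
Distance 2: K.
Distance 3: B.
Distance 4: E.
Distance 5: H — contains H.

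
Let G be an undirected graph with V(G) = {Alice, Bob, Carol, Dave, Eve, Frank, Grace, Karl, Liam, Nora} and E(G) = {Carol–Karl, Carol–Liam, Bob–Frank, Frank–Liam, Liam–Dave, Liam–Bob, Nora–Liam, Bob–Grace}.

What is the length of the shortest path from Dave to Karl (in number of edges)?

Distance 0: Dave.
Distance 1: Liam.
Distance 2: Bob, Carol, Frank, Nora.
Distance 3: Grace, Karl — contains Karl.

3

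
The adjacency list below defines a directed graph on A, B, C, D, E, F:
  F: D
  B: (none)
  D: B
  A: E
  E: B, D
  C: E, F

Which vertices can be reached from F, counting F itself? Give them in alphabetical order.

B, D, F

Start at F.
Its neighbours: D.
Then their neighbours: B.
Nothing further is reachable.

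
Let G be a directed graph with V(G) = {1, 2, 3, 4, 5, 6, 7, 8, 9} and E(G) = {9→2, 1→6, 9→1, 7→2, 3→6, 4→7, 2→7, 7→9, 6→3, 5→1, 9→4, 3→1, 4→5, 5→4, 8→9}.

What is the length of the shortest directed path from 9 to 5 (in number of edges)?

Distance 0: 9.
Distance 1: 1, 2, 4.
Distance 2: 5, 6, 7 — contains 5.

2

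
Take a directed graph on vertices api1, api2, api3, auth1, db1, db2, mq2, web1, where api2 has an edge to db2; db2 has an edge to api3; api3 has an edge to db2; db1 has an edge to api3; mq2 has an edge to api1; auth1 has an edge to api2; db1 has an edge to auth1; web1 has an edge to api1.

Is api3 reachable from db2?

Yes

Explore from db2.
Distance 1: reach api3.
Found api3.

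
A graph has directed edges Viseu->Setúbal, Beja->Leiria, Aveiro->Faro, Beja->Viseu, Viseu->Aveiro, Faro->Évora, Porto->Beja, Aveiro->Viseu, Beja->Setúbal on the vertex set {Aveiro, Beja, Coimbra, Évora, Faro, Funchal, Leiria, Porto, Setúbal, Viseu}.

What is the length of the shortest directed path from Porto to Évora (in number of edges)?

5

Distance 0: Porto.
Distance 1: Beja.
Distance 2: Leiria, Setúbal, Viseu.
Distance 3: Aveiro.
Distance 4: Faro.
Distance 5: Évora — contains Évora.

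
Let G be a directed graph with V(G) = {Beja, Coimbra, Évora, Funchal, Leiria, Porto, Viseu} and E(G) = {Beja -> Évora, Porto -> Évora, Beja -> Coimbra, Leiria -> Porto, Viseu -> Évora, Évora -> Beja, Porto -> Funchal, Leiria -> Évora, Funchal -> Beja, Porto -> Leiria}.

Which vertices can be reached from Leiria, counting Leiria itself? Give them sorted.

Start at Leiria.
Its neighbours: Évora, Porto.
Then their neighbours: Beja, Funchal.
Then next layer: Coimbra.
Nothing further is reachable.

Beja, Coimbra, Évora, Funchal, Leiria, Porto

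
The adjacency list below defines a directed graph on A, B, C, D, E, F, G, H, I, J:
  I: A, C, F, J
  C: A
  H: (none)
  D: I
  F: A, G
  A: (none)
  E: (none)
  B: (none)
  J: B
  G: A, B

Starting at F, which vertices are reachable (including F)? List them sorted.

Start at F.
Its neighbours: A, G.
Then their neighbours: B.
Nothing further is reachable.

A, B, F, G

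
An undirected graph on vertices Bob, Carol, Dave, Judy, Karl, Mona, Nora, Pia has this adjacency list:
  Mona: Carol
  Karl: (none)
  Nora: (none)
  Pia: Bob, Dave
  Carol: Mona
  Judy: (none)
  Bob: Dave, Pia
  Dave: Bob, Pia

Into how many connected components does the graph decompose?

5

From Bob: component {Bob, Dave, Pia}.
From Carol: component {Carol, Mona}.
From Judy: component {Judy}.
From Karl: component {Karl}.
From Nora: component {Nora}.
That's 5 components.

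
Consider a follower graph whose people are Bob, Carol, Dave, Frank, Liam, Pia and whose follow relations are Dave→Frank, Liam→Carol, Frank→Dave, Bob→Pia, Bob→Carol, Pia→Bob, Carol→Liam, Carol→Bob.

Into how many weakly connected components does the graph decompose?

From Bob: component {Bob, Carol, Liam, Pia}.
From Dave: component {Dave, Frank}.
That's 2 components.

2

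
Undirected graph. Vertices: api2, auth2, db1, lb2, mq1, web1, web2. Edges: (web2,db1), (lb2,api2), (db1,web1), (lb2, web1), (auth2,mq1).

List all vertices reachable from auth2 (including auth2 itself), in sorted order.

Start at auth2.
Its neighbours: mq1.
Nothing further is reachable.

auth2, mq1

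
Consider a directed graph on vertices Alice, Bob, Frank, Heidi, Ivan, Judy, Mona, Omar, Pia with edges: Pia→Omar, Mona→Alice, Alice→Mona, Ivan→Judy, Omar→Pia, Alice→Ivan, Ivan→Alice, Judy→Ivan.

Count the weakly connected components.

5

From Alice: component {Alice, Ivan, Judy, Mona}.
From Bob: component {Bob}.
From Frank: component {Frank}.
From Heidi: component {Heidi}.
From Omar: component {Omar, Pia}.
That's 5 components.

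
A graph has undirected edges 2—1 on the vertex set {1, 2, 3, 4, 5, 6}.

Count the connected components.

From 1: component {1, 2}.
From 3: component {3}.
From 4: component {4}.
From 5: component {5}.
From 6: component {6}.
That's 5 components.

5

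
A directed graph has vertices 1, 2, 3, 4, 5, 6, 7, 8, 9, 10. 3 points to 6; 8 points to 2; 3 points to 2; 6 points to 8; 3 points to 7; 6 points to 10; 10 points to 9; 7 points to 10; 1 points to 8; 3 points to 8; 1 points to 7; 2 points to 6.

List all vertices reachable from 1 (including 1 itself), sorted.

Start at 1.
Its neighbours: 7, 8.
Then their neighbours: 2, 10.
Then next layer: 6, 9.
Nothing further is reachable.

1, 2, 6, 7, 8, 9, 10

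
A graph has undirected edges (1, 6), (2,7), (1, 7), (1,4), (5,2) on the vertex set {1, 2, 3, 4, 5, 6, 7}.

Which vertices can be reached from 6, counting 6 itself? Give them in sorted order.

Start at 6.
Its neighbours: 1.
Then their neighbours: 4, 7.
Then next layer: 2.
Then next layer: 5.
Nothing further is reachable.

1, 2, 4, 5, 6, 7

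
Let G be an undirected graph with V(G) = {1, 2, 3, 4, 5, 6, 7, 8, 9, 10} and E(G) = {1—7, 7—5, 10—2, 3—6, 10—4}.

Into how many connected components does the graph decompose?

5

From 1: component {1, 5, 7}.
From 2: component {2, 4, 10}.
From 3: component {3, 6}.
From 8: component {8}.
From 9: component {9}.
That's 5 components.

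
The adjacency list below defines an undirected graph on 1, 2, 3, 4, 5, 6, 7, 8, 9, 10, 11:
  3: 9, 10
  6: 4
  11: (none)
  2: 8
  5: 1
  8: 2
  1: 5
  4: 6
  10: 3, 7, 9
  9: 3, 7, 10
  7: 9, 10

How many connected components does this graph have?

5

From 1: component {1, 5}.
From 2: component {2, 8}.
From 3: component {3, 7, 9, 10}.
From 4: component {4, 6}.
From 11: component {11}.
That's 5 components.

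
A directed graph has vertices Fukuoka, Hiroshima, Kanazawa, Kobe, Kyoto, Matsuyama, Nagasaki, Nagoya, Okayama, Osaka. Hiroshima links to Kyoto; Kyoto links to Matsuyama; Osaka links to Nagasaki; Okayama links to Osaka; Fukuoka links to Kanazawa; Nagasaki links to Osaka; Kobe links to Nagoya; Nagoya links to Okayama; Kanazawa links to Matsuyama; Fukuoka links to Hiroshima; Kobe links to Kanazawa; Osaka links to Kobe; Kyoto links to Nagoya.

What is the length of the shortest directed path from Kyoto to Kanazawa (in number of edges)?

5

Distance 0: Kyoto.
Distance 1: Matsuyama, Nagoya.
Distance 2: Okayama.
Distance 3: Osaka.
Distance 4: Kobe, Nagasaki.
Distance 5: Kanazawa — contains Kanazawa.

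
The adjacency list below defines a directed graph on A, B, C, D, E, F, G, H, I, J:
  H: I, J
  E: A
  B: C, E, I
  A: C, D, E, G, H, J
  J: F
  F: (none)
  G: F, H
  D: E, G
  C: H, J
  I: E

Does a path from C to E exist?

Yes

Explore from C.
Distance 1: reach H, J.
Distance 2: reach F, I.
Distance 3: reach E.
Found E.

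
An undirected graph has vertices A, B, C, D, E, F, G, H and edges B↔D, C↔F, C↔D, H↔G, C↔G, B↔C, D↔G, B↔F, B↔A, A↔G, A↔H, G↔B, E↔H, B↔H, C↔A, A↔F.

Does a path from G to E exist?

Explore from G.
Distance 1: reach A, B, C, D, H.
Distance 2: reach E, F.
Found E.

Yes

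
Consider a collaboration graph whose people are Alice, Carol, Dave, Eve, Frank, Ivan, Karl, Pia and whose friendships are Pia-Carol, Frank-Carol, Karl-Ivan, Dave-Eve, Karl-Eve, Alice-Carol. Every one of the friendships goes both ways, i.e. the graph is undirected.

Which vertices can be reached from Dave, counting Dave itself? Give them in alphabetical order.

Dave, Eve, Ivan, Karl

Start at Dave.
Its neighbours: Eve.
Then their neighbours: Karl.
Then next layer: Ivan.
Nothing further is reachable.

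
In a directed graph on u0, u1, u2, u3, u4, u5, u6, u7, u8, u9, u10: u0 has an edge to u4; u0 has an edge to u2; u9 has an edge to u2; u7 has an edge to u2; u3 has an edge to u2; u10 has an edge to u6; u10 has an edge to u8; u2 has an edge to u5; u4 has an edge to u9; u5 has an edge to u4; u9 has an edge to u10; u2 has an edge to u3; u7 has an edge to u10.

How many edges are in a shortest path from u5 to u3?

Distance 0: u5.
Distance 1: u4.
Distance 2: u9.
Distance 3: u2, u10.
Distance 4: u3, u6, u8 — contains u3.

4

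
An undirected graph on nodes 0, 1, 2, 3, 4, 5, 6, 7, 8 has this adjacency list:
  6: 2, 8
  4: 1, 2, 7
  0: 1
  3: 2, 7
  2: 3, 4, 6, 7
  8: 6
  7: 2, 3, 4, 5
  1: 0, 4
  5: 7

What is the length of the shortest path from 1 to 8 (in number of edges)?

4

Distance 0: 1.
Distance 1: 0, 4.
Distance 2: 2, 7.
Distance 3: 3, 5, 6.
Distance 4: 8 — contains 8.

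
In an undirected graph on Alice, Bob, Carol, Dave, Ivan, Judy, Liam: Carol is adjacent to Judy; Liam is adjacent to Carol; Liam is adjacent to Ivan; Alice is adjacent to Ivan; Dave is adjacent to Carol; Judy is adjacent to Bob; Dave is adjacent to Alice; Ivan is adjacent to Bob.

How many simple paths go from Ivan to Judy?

3

Ivan–Alice–Dave–Carol–Judy
Ivan–Bob–Judy
Ivan–Liam–Carol–Judy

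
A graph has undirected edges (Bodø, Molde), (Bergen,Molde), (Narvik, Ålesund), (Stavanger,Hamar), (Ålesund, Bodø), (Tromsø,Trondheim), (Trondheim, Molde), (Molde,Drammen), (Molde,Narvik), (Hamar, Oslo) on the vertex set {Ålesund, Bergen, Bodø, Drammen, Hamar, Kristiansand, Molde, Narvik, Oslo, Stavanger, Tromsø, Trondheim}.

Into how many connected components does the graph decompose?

From Ålesund: component {Ålesund, Bergen, Bodø, Drammen, Molde, Narvik, Tromsø, Trondheim}.
From Hamar: component {Hamar, Oslo, Stavanger}.
From Kristiansand: component {Kristiansand}.
That's 3 components.

3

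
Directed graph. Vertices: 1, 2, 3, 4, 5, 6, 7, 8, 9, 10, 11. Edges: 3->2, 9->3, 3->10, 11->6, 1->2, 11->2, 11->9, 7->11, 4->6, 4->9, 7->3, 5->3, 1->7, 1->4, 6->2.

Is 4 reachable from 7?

No

Explore from 7.
Distance 1: reach 3, 11.
Distance 2: reach 2, 6, 9, 10.
The search from 7 is exhausted; no directed path reaches 4.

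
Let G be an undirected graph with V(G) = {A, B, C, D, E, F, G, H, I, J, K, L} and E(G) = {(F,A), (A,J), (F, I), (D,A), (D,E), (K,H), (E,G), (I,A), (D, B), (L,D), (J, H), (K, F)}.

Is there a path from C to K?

No

C has no edges, so nothing is reachable from it.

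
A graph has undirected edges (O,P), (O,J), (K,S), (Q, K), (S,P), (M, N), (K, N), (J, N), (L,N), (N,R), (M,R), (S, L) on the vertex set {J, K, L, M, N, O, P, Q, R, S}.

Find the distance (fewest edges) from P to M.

Distance 0: P.
Distance 1: O, S.
Distance 2: J, K, L.
Distance 3: N, Q.
Distance 4: M, R — contains M.

4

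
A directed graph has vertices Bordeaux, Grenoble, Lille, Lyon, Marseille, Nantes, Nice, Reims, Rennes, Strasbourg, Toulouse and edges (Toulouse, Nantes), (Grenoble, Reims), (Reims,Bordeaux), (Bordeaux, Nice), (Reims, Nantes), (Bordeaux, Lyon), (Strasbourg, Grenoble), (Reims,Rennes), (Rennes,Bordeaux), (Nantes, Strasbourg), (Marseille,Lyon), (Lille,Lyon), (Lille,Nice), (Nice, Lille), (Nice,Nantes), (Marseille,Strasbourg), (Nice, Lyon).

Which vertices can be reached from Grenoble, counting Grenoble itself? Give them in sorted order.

Start at Grenoble.
Its neighbours: Reims.
Then their neighbours: Bordeaux, Nantes, Rennes.
Then next layer: Lyon, Nice, Strasbourg.
Then next layer: Lille.
Nothing further is reachable.

Bordeaux, Grenoble, Lille, Lyon, Nantes, Nice, Reims, Rennes, Strasbourg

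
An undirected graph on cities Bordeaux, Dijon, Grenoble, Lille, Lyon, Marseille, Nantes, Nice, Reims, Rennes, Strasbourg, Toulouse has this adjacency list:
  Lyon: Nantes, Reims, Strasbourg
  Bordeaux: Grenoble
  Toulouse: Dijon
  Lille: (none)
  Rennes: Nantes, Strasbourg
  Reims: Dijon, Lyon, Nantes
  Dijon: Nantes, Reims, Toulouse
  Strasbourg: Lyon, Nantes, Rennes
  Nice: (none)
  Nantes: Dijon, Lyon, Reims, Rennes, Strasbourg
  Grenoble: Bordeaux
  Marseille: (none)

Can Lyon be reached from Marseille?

No

Marseille has no edges, so nothing is reachable from it.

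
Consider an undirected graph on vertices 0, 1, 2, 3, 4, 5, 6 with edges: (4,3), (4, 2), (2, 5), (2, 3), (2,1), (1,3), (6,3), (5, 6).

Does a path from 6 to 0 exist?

Explore from 6.
Distance 1: reach 3, 5.
Distance 2: reach 1, 2, 4.
The search is exhausted without reaching 0; it lies in a different component.

No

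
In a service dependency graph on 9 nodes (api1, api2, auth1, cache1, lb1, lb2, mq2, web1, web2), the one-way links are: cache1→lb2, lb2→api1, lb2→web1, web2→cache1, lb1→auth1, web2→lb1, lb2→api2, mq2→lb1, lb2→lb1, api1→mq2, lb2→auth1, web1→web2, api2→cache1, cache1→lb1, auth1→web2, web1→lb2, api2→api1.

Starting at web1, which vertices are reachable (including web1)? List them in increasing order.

Start at web1.
Its neighbours: lb2, web2.
Then their neighbours: api1, api2, auth1, cache1, lb1.
Then next layer: mq2.
Every vertex is now reached.

api1, api2, auth1, cache1, lb1, lb2, mq2, web1, web2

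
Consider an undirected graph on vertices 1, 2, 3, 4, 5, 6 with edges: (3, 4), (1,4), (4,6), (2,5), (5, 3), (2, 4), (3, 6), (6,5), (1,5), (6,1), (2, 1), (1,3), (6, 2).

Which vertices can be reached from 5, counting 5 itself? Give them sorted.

1, 2, 3, 4, 5, 6

Start at 5.
Its neighbours: 1, 2, 3, 6.
Then their neighbours: 4.
Every vertex is now reached.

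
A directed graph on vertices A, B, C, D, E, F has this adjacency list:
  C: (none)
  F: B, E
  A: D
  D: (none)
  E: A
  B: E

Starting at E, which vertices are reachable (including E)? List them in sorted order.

Start at E.
Its neighbours: A.
Then their neighbours: D.
Nothing further is reachable.

A, D, E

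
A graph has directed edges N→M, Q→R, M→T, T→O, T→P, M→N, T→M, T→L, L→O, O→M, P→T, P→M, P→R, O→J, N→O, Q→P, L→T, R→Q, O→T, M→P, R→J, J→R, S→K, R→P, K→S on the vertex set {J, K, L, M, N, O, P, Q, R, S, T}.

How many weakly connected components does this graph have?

From J: component {J, L, M, N, O, P, Q, R, T}.
From K: component {K, S}.
That's 2 components.

2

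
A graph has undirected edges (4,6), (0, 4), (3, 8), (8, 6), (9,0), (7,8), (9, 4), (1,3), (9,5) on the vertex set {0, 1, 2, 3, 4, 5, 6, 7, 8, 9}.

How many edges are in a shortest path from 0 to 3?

Distance 0: 0.
Distance 1: 4, 9.
Distance 2: 5, 6.
Distance 3: 8.
Distance 4: 3, 7 — contains 3.

4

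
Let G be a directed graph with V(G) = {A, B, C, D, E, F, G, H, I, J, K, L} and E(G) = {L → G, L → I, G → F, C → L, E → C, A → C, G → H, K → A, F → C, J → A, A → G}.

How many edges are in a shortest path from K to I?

4

Distance 0: K.
Distance 1: A.
Distance 2: C, G.
Distance 3: F, H, L.
Distance 4: I — contains I.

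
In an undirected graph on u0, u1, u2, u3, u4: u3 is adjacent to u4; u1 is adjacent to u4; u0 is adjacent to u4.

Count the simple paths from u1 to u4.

1

u1–u4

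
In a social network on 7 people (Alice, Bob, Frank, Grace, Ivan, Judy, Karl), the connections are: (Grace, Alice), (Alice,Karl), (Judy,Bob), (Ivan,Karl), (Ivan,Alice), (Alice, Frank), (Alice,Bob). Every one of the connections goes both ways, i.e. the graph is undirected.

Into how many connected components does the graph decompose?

From Alice: component {Alice, Bob, Frank, Grace, Ivan, Judy, Karl}.
That's 1 component.

1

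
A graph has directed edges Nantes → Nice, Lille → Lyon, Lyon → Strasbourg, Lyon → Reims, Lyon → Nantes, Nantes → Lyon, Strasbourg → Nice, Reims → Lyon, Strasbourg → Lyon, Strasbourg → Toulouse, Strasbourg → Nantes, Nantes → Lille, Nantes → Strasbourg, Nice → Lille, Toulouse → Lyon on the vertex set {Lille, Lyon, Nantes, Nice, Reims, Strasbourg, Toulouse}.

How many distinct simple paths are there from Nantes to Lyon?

6

Nantes→Lille→Lyon
Nantes→Lyon
Nantes→Nice→Lille→Lyon
Nantes→Strasbourg→Lyon
Nantes→Strasbourg→Nice→Lille→Lyon
Nantes→Strasbourg→Toulouse→Lyon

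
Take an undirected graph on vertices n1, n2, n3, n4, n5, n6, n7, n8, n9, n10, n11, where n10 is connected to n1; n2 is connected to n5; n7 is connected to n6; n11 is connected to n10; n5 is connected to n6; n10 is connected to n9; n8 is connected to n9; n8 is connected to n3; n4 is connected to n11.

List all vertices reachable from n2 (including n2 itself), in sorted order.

Start at n2.
Its neighbours: n5.
Then their neighbours: n6.
Then next layer: n7.
Nothing further is reachable.

n2, n5, n6, n7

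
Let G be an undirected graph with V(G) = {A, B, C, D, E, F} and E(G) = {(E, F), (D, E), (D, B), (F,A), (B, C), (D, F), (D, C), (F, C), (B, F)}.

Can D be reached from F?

Explore from F.
Distance 1: reach A, B, C, D, E.
Found D.

Yes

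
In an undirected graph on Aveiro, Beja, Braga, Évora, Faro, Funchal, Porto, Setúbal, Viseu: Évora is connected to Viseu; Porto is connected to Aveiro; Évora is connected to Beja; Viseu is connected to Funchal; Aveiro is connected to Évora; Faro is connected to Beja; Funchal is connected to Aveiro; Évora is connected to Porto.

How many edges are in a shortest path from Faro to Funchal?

4

Distance 0: Faro.
Distance 1: Beja.
Distance 2: Évora.
Distance 3: Aveiro, Porto, Viseu.
Distance 4: Funchal — contains Funchal.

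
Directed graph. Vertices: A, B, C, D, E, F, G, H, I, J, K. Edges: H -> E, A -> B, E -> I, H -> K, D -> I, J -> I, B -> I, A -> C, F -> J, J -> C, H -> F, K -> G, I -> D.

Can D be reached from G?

No

G has no outgoing edges, so nothing is reachable from it.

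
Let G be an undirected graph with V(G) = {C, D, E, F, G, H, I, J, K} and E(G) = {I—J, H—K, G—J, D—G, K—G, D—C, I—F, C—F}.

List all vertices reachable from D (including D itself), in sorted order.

C, D, F, G, H, I, J, K

Start at D.
Its neighbours: C, G.
Then their neighbours: F, J, K.
Then next layer: H, I.
Nothing further is reachable.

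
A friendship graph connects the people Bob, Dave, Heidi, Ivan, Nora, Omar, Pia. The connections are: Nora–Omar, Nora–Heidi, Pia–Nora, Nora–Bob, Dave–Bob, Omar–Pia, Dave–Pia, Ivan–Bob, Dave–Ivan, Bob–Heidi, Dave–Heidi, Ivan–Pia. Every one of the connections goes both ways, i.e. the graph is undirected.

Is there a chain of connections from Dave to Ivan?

Explore from Dave.
Distance 1: reach Bob, Heidi, Ivan, Pia.
Found Ivan.

Yes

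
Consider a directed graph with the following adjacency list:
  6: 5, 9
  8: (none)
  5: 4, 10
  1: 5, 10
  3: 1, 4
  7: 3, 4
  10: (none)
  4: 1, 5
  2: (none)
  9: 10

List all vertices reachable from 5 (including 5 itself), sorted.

Start at 5.
Its neighbours: 4, 10.
Then their neighbours: 1.
Nothing further is reachable.

1, 4, 5, 10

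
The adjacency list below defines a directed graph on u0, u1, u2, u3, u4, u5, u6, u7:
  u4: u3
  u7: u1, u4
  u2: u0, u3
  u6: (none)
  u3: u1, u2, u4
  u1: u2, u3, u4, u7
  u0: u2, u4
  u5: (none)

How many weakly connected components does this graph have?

From u0: component {u0, u1, u2, u3, u4, u7}.
From u5: component {u5}.
From u6: component {u6}.
That's 3 components.

3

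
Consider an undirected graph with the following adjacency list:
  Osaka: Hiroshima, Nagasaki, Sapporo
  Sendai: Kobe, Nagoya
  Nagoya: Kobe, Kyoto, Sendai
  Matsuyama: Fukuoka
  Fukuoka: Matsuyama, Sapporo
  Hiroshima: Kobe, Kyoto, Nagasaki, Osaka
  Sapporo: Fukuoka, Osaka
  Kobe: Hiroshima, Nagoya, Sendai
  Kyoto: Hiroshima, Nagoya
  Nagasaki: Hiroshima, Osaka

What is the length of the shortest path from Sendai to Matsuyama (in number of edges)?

Distance 0: Sendai.
Distance 1: Kobe, Nagoya.
Distance 2: Hiroshima, Kyoto.
Distance 3: Nagasaki, Osaka.
Distance 4: Sapporo.
Distance 5: Fukuoka.
Distance 6: Matsuyama — contains Matsuyama.

6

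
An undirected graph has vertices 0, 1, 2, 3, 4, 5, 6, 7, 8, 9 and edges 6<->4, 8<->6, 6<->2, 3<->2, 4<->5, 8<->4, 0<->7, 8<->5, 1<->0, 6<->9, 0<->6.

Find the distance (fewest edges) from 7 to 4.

Distance 0: 7.
Distance 1: 0.
Distance 2: 1, 6.
Distance 3: 2, 4, 8, 9 — contains 4.

3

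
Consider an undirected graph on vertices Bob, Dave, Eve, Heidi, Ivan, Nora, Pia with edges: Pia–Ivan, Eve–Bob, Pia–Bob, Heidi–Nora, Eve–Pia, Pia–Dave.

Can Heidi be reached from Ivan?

No

Explore from Ivan.
Distance 1: reach Pia.
Distance 2: reach Bob, Dave, Eve.
The search is exhausted without reaching Heidi; it lies in a different component.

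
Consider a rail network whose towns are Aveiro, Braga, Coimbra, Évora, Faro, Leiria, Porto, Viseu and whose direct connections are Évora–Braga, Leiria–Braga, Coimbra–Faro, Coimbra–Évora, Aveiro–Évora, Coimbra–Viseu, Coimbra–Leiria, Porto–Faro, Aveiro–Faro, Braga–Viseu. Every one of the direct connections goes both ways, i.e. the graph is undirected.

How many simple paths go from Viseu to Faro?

Viseu–Braga–Évora–Aveiro–Faro
Viseu–Braga–Évora–Coimbra–Faro
Viseu–Braga–Leiria–Coimbra–Évora–Aveiro–Faro
Viseu–Braga–Leiria–Coimbra–Faro
Viseu–Coimbra–Évora–Aveiro–Faro
Viseu–Coimbra–Faro
Viseu–Coimbra–Leiria–Braga–Évora–Aveiro–Faro

7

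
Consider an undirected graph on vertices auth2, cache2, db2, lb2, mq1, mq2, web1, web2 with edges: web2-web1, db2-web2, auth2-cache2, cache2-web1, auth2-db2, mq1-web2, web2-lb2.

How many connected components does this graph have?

From auth2: component {auth2, cache2, db2, lb2, mq1, web1, web2}.
From mq2: component {mq2}.
That's 2 components.

2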